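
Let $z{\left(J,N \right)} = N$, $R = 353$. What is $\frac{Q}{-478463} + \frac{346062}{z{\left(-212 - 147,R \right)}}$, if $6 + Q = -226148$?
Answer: $\frac{165657695068}{168897439} \approx 980.82$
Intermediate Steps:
$Q = -226154$ ($Q = -6 - 226148 = -226154$)
$\frac{Q}{-478463} + \frac{346062}{z{\left(-212 - 147,R \right)}} = - \frac{226154}{-478463} + \frac{346062}{353} = \left(-226154\right) \left(- \frac{1}{478463}\right) + 346062 \cdot \frac{1}{353} = \frac{226154}{478463} + \frac{346062}{353} = \frac{165657695068}{168897439}$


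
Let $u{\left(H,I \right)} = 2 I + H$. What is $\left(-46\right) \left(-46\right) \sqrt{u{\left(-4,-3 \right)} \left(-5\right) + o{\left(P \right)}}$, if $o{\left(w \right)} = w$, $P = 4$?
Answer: $6348 \sqrt{6} \approx 15549.0$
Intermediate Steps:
$u{\left(H,I \right)} = H + 2 I$
$\left(-46\right) \left(-46\right) \sqrt{u{\left(-4,-3 \right)} \left(-5\right) + o{\left(P \right)}} = \left(-46\right) \left(-46\right) \sqrt{\left(-4 + 2 \left(-3\right)\right) \left(-5\right) + 4} = 2116 \sqrt{\left(-4 - 6\right) \left(-5\right) + 4} = 2116 \sqrt{\left(-10\right) \left(-5\right) + 4} = 2116 \sqrt{50 + 4} = 2116 \sqrt{54} = 2116 \cdot 3 \sqrt{6} = 6348 \sqrt{6}$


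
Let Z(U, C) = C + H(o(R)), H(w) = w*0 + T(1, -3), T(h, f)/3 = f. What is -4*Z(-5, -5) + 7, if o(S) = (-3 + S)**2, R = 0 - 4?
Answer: 63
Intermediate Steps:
T(h, f) = 3*f
R = -4
H(w) = -9 (H(w) = w*0 + 3*(-3) = 0 - 9 = -9)
Z(U, C) = -9 + C (Z(U, C) = C - 9 = -9 + C)
-4*Z(-5, -5) + 7 = -4*(-9 - 5) + 7 = -4*(-14) + 7 = 56 + 7 = 63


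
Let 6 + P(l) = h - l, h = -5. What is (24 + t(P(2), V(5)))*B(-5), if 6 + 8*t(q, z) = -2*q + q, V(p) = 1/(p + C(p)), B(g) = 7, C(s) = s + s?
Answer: 1393/8 ≈ 174.13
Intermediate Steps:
C(s) = 2*s
V(p) = 1/(3*p) (V(p) = 1/(p + 2*p) = 1/(3*p))
P(l) = -11 - l (P(l) = -6 + (-5 - l) = -11 - l)
t(q, z) = -¾ - q/8 (t(q, z) = -¾ + (-2*q + q)/8 = -¾ + (-q)/8 = -¾ - q/8)
(24 + t(P(2), V(5)))*B(-5) = (24 + (-¾ - (-11 - 1*2)/8))*7 = (24 + (-¾ - (-11 - 2)/8))*7 = (24 + (-¾ - ⅛*(-13)))*7 = (24 + (-¾ + 13/8))*7 = (24 + 7/8)*7 = (199/8)*7 = 1393/8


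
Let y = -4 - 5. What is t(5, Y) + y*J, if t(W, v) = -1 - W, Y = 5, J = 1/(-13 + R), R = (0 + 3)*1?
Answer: -51/10 ≈ -5.1000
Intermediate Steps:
R = 3 (R = 3*1 = 3)
y = -9
J = -1/10 (J = 1/(-13 + 3) = 1/(-10) = -1/10 ≈ -0.10000)
t(5, Y) + y*J = (-1 - 1*5) - 9*(-1/10) = (-1 - 5) + 9/10 = -6 + 9/10 = -51/10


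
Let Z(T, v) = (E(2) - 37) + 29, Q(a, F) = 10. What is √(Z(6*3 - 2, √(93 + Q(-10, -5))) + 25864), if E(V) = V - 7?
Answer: √25851 ≈ 160.78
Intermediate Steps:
E(V) = -7 + V
Z(T, v) = -13 (Z(T, v) = ((-7 + 2) - 37) + 29 = (-5 - 37) + 29 = -42 + 29 = -13)
√(Z(6*3 - 2, √(93 + Q(-10, -5))) + 25864) = √(-13 + 25864) = √25851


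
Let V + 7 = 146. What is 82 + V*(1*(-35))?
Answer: -4783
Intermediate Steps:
V = 139 (V = -7 + 146 = 139)
82 + V*(1*(-35)) = 82 + 139*(1*(-35)) = 82 + 139*(-35) = 82 - 4865 = -4783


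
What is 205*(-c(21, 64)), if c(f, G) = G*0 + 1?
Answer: -205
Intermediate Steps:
c(f, G) = 1 (c(f, G) = 0 + 1 = 1)
205*(-c(21, 64)) = 205*(-1*1) = 205*(-1) = -205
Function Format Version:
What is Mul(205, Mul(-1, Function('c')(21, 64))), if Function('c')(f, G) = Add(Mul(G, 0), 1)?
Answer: -205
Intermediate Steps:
Function('c')(f, G) = 1 (Function('c')(f, G) = Add(0, 1) = 1)
Mul(205, Mul(-1, Function('c')(21, 64))) = Mul(205, Mul(-1, 1)) = Mul(205, -1) = -205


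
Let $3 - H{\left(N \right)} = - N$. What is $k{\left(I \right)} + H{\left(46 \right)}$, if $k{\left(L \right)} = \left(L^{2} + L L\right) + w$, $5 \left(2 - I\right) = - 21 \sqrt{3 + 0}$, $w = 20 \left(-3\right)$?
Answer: $\frac{2571}{25} + \frac{168 \sqrt{3}}{5} \approx 161.04$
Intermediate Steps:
$H{\left(N \right)} = 3 + N$ ($H{\left(N \right)} = 3 - - N = 3 + N$)
$w = -60$
$I = 2 + \frac{21 \sqrt{3}}{5}$ ($I = 2 - \frac{\left(-21\right) \sqrt{3 + 0}}{5} = 2 - \frac{\left(-21\right) \sqrt{3}}{5} = 2 + \frac{21 \sqrt{3}}{5} \approx 9.2746$)
$k{\left(L \right)} = -60 + 2 L^{2}$ ($k{\left(L \right)} = \left(L^{2} + L L\right) - 60 = \left(L^{2} + L^{2}\right) - 60 = 2 L^{2} - 60 = -60 + 2 L^{2}$)
$k{\left(I \right)} + H{\left(46 \right)} = \left(-60 + 2 \left(2 + \frac{21 \sqrt{3}}{5}\right)^{2}\right) + \left(3 + 46\right) = \left(-60 + 2 \left(2 + \frac{21 \sqrt{3}}{5}\right)^{2}\right) + 49 = -11 + 2 \left(2 + \frac{21 \sqrt{3}}{5}\right)^{2}$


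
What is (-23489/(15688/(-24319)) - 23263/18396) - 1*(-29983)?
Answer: 4790237717219/72149112 ≈ 66394.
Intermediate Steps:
(-23489/(15688/(-24319)) - 23263/18396) - 1*(-29983) = (-23489/(15688*(-1/24319)) - 23263*1/18396) + 29983 = (-23489/(-15688/24319) - 23263/18396) + 29983 = (-23489*(-24319/15688) - 23263/18396) + 29983 = (571228991/15688 - 23263/18396) + 29983 = 2626990892123/72149112 + 29983 = 4790237717219/72149112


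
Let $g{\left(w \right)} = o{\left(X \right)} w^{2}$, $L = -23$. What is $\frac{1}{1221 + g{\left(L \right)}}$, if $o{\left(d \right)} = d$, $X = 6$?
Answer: $\frac{1}{4395} \approx 0.00022753$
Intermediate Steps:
$g{\left(w \right)} = 6 w^{2}$
$\frac{1}{1221 + g{\left(L \right)}} = \frac{1}{1221 + 6 \left(-23\right)^{2}} = \frac{1}{1221 + 6 \cdot 529} = \frac{1}{1221 + 3174} = \frac{1}{4395}$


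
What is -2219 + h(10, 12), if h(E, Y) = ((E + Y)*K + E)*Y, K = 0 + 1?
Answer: -1835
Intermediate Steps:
K = 1
h(E, Y) = Y*(Y + 2*E) (h(E, Y) = ((E + Y)*1 + E)*Y = ((E + Y) + E)*Y = (Y + 2*E)*Y = Y*(Y + 2*E))
-2219 + h(10, 12) = -2219 + 12*(12 + 2*10) = -2219 + 12*(12 + 20) = -2219 + 12*32 = -2219 + 384 = -1835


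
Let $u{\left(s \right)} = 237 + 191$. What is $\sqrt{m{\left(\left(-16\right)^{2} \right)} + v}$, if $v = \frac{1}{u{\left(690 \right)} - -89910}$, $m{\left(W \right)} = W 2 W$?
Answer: $\frac{\sqrt{1069672594759906}}{90338} \approx 362.04$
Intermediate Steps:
$u{\left(s \right)} = 428$
$m{\left(W \right)} = 2 W^{2}$ ($m{\left(W \right)} = 2 W W = 2 W^{2}$)
$v = \frac{1}{90338}$ ($v = \frac{1}{428 - -89910} = \frac{1}{428 + 89910} = \frac{1}{90338} \approx 1.107 \cdot 10^{-5}$)
$\sqrt{m{\left(\left(-16\right)^{2} \right)} + v} = \sqrt{2 \left(\left(-16\right)^{2}\right)^{2} + \frac{1}{90338}} = \sqrt{2 \cdot 256^{2} + \frac{1}{90338}} = \sqrt{2 \cdot 65536 + \frac{1}{90338}} = \sqrt{131072 + \frac{1}{90338}} = \sqrt{\frac{11840782337}{90338}} = \frac{\sqrt{1069672594759906}}{90338}$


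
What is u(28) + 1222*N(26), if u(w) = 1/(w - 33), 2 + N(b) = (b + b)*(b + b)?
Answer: 16509219/5 ≈ 3.3018e+6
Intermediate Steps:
N(b) = -2 + 4*b² (N(b) = -2 + (b + b)*(b + b) = -2 + (2*b)*(2*b) = -2 + 4*b²)
u(w) = 1/(-33 + w)
u(28) + 1222*N(26) = 1/(-33 + 28) + 1222*(-2 + 4*26²) = 1/(-5) + 1222*(-2 + 4*676) = -⅕ + 1222*(-2 + 2704) = -⅕ + 1222*2702 = -⅕ + 3301844 = 16509219/5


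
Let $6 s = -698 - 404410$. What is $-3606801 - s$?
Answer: $-3539283$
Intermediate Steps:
$s = -67518$ ($s = \frac{-698 - 404410}{6} = \frac{1}{6} \left(-405108\right) = -67518$)
$-3606801 - s = -3606801 - -67518 = -3606801 + 67518 = -3539283$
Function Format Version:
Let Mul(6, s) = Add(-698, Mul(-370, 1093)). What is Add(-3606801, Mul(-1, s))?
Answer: -3539283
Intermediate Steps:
s = -67518 (s = Mul(Rational(1, 6), Add(-698, Mul(-370, 1093))) = Mul(Rational(1, 6), Add(-698, -404410)) = Mul(Rational(1, 6), -405108) = -67518)
Add(-3606801, Mul(-1, s)) = Add(-3606801, Mul(-1, -67518)) = Add(-3606801, 67518) = -3539283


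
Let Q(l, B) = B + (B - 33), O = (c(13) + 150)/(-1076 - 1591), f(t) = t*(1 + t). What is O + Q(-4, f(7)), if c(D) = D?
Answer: 210530/2667 ≈ 78.939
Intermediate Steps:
O = -163/2667 (O = (13 + 150)/(-1076 - 1591) = 163/(-2667) = 163*(-1/2667) = -163/2667 ≈ -0.061117)
Q(l, B) = -33 + 2*B (Q(l, B) = B + (-33 + B) = -33 + 2*B)
O + Q(-4, f(7)) = -163/2667 + (-33 + 2*(7*(1 + 7))) = -163/2667 + (-33 + 2*(7*8)) = -163/2667 + (-33 + 2*56) = -163/2667 + (-33 + 112) = -163/2667 + 79 = 210530/2667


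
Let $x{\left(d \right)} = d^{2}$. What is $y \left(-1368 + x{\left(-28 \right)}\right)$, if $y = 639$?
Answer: $-373176$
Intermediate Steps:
$y \left(-1368 + x{\left(-28 \right)}\right) = 639 \left(-1368 + \left(-28\right)^{2}\right) = 639 \left(-1368 + 784\right) = 639 \left(-584\right) = -373176$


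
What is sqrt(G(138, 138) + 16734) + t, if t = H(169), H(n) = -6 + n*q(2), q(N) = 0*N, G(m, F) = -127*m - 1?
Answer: -6 + I*sqrt(793) ≈ -6.0 + 28.16*I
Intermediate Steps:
G(m, F) = -1 - 127*m
q(N) = 0
H(n) = -6 (H(n) = -6 + n*0 = -6 + 0 = -6)
t = -6
sqrt(G(138, 138) + 16734) + t = sqrt((-1 - 127*138) + 16734) - 6 = sqrt((-1 - 17526) + 16734) - 6 = sqrt(-17527 + 16734) - 6 = sqrt(-793) - 6 = I*sqrt(793) - 6 = -6 + I*sqrt(793)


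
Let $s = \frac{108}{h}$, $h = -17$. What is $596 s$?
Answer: $- \frac{64368}{17} \approx -3786.4$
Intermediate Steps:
$s = - \frac{108}{17}$ ($s = \frac{108}{-17} = 108 \left(- \frac{1}{17}\right) = - \frac{108}{17} \approx -6.3529$)
$596 s = 596 \left(- \frac{108}{17}\right) = - \frac{64368}{17}$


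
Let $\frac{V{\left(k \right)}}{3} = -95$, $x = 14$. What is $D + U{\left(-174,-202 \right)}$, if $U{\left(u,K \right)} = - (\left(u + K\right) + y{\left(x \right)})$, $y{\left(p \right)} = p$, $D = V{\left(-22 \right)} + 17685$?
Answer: $17762$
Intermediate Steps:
$V{\left(k \right)} = -285$ ($V{\left(k \right)} = 3 \left(-95\right) = -285$)
$D = 17400$ ($D = -285 + 17685 = 17400$)
$U{\left(u,K \right)} = -14 - K - u$ ($U{\left(u,K \right)} = - (\left(u + K\right) + 14) = - (\left(K + u\right) + 14) = - (14 + K + u) = -14 - K - u$)
$D + U{\left(-174,-202 \right)} = 17400 - -362 = 17400 + \left(-14 + 202 + 174\right) = 17400 + 362 = 17762$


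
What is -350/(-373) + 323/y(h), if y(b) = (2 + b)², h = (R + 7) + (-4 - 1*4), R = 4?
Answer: 129229/9325 ≈ 13.858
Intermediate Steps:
h = 3 (h = (4 + 7) + (-4 - 1*4) = 11 + (-4 - 4) = 11 - 8 = 3)
-350/(-373) + 323/y(h) = -350/(-373) + 323/((2 + 3)²) = -350*(-1/373) + 323/(5²) = 350/373 + 323/25 = 129229/9325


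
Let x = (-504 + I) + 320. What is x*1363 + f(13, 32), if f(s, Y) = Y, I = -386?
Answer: -776878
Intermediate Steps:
x = -570 (x = (-504 - 386) + 320 = -890 + 320 = -570)
x*1363 + f(13, 32) = -570*1363 + 32 = -776910 + 32 = -776878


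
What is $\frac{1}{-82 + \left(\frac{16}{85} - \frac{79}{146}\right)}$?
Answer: $- \frac{12410}{1021999} \approx -0.012143$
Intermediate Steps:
$\frac{1}{-82 + \left(\frac{16}{85} - \frac{79}{146}\right)} = \frac{1}{-82 - \frac{4379}{12410}} = \frac{1}{- \frac{1021999}{12410}} = - \frac{12410}{1021999}$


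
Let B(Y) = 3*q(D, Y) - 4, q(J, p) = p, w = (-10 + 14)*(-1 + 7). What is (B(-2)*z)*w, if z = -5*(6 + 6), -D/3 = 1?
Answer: 14400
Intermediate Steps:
w = 24 (w = 4*6 = 24)
D = -3 (D = -3*1 = -3)
B(Y) = -4 + 3*Y (B(Y) = 3*Y - 4 = -4 + 3*Y)
z = -60 (z = -5*12 = -60)
(B(-2)*z)*w = ((-4 + 3*(-2))*(-60))*24 = ((-4 - 6)*(-60))*24 = -10*(-60)*24 = 600*24 = 14400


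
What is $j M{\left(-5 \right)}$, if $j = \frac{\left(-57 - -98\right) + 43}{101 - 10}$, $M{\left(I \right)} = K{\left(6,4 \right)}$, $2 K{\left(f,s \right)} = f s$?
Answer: $\frac{144}{13} \approx 11.077$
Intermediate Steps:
$K{\left(f,s \right)} = \frac{f s}{2}$
$M{\left(I \right)} = 12$ ($M{\left(I \right)} = \frac{1}{2} \cdot 6 \cdot 4 = 12$)
$j = \frac{12}{13}$ ($j = \frac{\left(-57 + 98\right) + 43}{91} = \left(41 + 43\right) \frac{1}{91} = 84 \cdot \frac{1}{91} = \frac{12}{13} \approx 0.92308$)
$j M{\left(-5 \right)} = \frac{12}{13} \cdot 12 = \frac{144}{13}$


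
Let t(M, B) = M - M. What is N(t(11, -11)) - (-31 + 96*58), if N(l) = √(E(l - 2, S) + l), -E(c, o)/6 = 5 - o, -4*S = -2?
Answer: -5537 + 3*I*√3 ≈ -5537.0 + 5.1962*I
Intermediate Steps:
S = ½ (S = -¼*(-2) = ½ ≈ 0.50000)
E(c, o) = -30 + 6*o (E(c, o) = -6*(5 - o) = -30 + 6*o)
t(M, B) = 0
N(l) = √(-27 + l) (N(l) = √((-30 + 6*(½)) + l) = √((-30 + 3) + l) = √(-27 + l))
N(t(11, -11)) - (-31 + 96*58) = √(-27 + 0) - (-31 + 96*58) = √(-27) - (-31 + 5568) = 3*I*√3 - 1*5537 = 3*I*√3 - 5537 = -5537 + 3*I*√3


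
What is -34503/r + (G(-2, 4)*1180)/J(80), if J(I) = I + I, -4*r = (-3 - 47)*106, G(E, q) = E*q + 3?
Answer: -12583/200 ≈ -62.915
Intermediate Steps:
G(E, q) = 3 + E*q
r = 1325 (r = -(-3 - 47)*106/4 = -(-25)*106/2 = -¼*(-5300) = 1325)
J(I) = 2*I
-34503/r + (G(-2, 4)*1180)/J(80) = -34503/1325 + ((3 - 2*4)*1180)/((2*80)) = -34503*1/1325 + ((3 - 8)*1180)/160 = -651/25 - 5*1180*(1/160) = -651/25 - 5900*1/160 = -651/25 - 295/8 = -12583/200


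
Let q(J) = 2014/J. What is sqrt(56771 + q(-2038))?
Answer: sqrt(58947766198)/1019 ≈ 238.26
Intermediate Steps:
sqrt(56771 + q(-2038)) = sqrt(56771 + 2014/(-2038)) = sqrt(56771 + 2014*(-1/2038)) = sqrt(56771 - 1007/1019) = sqrt(57848642/1019) = sqrt(58947766198)/1019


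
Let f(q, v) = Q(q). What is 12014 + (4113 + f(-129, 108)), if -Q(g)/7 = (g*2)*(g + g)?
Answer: -449821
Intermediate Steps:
Q(g) = -28*g**2 (Q(g) = -7*g*2*(g + g) = -7*2*g*2*g = -28*g**2)
f(q, v) = -28*q**2
12014 + (4113 + f(-129, 108)) = 12014 + (4113 - 28*(-129)**2) = 12014 + (4113 - 28*16641) = 12014 + (4113 - 465948) = 12014 - 461835 = -449821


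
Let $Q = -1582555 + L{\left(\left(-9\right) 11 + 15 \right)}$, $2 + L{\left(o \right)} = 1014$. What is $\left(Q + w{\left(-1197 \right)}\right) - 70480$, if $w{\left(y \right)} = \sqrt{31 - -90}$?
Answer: $-1652012$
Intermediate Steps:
$L{\left(o \right)} = 1012$ ($L{\left(o \right)} = -2 + 1014 = 1012$)
$Q = -1581543$ ($Q = -1582555 + 1012 = -1581543$)
$w{\left(y \right)} = 11$ ($w{\left(y \right)} = \sqrt{31 + 90} = \sqrt{121} = 11$)
$\left(Q + w{\left(-1197 \right)}\right) - 70480 = \left(-1581543 + 11\right) - 70480 = -1581532 - 70480 = -1652012$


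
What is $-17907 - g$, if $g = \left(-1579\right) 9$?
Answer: $-3696$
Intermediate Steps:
$g = -14211$
$-17907 - g = -17907 - -14211 = -17907 + 14211 = -3696$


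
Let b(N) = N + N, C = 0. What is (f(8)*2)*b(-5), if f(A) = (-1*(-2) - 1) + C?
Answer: -20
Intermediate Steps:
b(N) = 2*N
f(A) = 1 (f(A) = (-1*(-2) - 1) + 0 = (2 - 1) + 0 = 1 + 0 = 1)
(f(8)*2)*b(-5) = (1*2)*(2*(-5)) = 2*(-10) = -20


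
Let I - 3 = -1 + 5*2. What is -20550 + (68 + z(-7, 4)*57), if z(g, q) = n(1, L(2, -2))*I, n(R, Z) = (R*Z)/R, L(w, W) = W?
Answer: -21850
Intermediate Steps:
I = 12 (I = 3 + (-1 + 5*2) = 3 + (-1 + 10) = 3 + 9 = 12)
n(R, Z) = Z
z(g, q) = -24 (z(g, q) = -2*12 = -24)
-20550 + (68 + z(-7, 4)*57) = -20550 + (68 - 24*57) = -20550 + (68 - 1368) = -20550 - 1300 = -21850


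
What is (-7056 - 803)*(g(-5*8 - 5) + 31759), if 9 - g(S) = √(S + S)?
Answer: -249664712 + 23577*I*√10 ≈ -2.4966e+8 + 74557.0*I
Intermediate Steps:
g(S) = 9 - √2*√S (g(S) = 9 - √(S + S) = 9 - √(2*S) = 9 - √2*√S)
(-7056 - 803)*(g(-5*8 - 5) + 31759) = (-7056 - 803)*((9 - √2*√(-5*8 - 5)) + 31759) = -7859*((9 - √2*√(-40 - 5)) + 31759) = -7859*((9 - √2*√(-45)) + 31759) = -7859*((9 - √2*3*I*√5) + 31759) = -7859*((9 - 3*I*√10) + 31759) = -7859*(31768 - 3*I*√10) = -249664712 + 23577*I*√10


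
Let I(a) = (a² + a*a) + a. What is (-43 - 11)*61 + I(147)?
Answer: 40071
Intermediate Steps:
I(a) = a + 2*a² (I(a) = (a² + a²) + a = 2*a² + a = a + 2*a²)
(-43 - 11)*61 + I(147) = (-43 - 11)*61 + 147*(1 + 2*147) = -54*61 + 147*(1 + 294) = -3294 + 147*295 = -3294 + 43365 = 40071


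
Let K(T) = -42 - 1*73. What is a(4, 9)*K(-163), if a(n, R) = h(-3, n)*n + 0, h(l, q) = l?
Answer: 1380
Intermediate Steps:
a(n, R) = -3*n (a(n, R) = -3*n + 0 = -3*n)
K(T) = -115 (K(T) = -42 - 73 = -115)
a(4, 9)*K(-163) = -3*4*(-115) = -12*(-115) = 1380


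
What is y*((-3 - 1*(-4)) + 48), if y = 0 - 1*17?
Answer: -833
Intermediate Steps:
y = -17 (y = 0 - 17 = -17)
y*((-3 - 1*(-4)) + 48) = -17*((-3 - 1*(-4)) + 48) = -17*((-3 + 4) + 48) = -17*(1 + 48) = -17*49 = -833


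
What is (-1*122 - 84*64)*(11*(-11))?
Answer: 665258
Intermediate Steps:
(-1*122 - 84*64)*(11*(-11)) = (-122 - 5376)*(-121) = -5498*(-121) = 665258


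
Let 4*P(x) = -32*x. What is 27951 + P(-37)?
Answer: 28247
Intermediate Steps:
P(x) = -8*x (P(x) = (-32*x)/4 = -8*x)
27951 + P(-37) = 27951 - 8*(-37) = 27951 + 296 = 28247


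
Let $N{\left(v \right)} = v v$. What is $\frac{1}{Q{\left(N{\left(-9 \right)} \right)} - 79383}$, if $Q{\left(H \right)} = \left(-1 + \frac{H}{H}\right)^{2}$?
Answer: $- \frac{1}{79383} \approx -1.2597 \cdot 10^{-5}$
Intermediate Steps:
$N{\left(v \right)} = v^{2}$
$Q{\left(H \right)} = 0$ ($Q{\left(H \right)} = \left(-1 + 1\right)^{2} = 0^{2} = 0$)
$\frac{1}{Q{\left(N{\left(-9 \right)} \right)} - 79383} = \frac{1}{0 - 79383} = \frac{1}{-79383} = - \frac{1}{79383}$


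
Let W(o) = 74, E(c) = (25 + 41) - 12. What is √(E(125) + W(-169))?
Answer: 8*√2 ≈ 11.314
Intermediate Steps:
E(c) = 54 (E(c) = 66 - 12 = 54)
√(E(125) + W(-169)) = √(54 + 74) = √128 = 8*√2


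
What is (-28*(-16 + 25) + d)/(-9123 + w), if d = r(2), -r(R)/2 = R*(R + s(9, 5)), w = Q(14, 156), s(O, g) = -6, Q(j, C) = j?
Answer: 236/9109 ≈ 0.025908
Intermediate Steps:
w = 14
r(R) = -2*R*(-6 + R) (r(R) = -2*R*(R - 6) = -2*R*(-6 + R))
d = 16 (d = 2*2*(6 - 1*2) = 2*2*(6 - 2) = 2*2*4 = 16)
(-28*(-16 + 25) + d)/(-9123 + w) = (-28*(-16 + 25) + 16)/(-9123 + 14) = (-28*9 + 16)/(-9109) = (-252 + 16)*(-1/9109) = -236*(-1/9109) = 236/9109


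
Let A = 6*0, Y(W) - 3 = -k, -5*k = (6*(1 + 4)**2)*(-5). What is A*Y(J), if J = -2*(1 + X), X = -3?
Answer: 0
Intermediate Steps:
J = 4 (J = -2*(1 - 3) = -2*(-2) = 4)
k = 150 (k = -6*(1 + 4)**2*(-5)/5 = -6*5**2*(-5)/5 = -6*25*(-5)/5 = -30*(-5) = -1/5*(-750) = 150)
Y(W) = -147 (Y(W) = 3 - 1*150 = 3 - 150 = -147)
A = 0
A*Y(J) = 0*(-147) = 0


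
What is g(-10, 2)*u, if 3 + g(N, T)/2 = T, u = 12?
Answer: -24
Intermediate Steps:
g(N, T) = -6 + 2*T
g(-10, 2)*u = (-6 + 2*2)*12 = (-6 + 4)*12 = -2*12 = -24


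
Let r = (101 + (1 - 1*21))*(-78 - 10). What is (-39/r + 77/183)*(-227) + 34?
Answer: -9095555/144936 ≈ -62.756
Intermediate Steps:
r = -7128 (r = (101 + (1 - 21))*(-88) = (101 - 20)*(-88) = 81*(-88) = -7128)
(-39/r + 77/183)*(-227) + 34 = (-39/(-7128) + 77/183)*(-227) + 34 = (-39*(-1/7128) + 77*(1/183))*(-227) + 34 = (13/2376 + 77/183)*(-227) + 34 = (61777/144936)*(-227) + 34 = -14023379/144936 + 34 = -9095555/144936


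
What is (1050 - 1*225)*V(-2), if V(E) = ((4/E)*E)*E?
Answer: -6600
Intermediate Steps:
V(E) = 4*E
(1050 - 1*225)*V(-2) = (1050 - 1*225)*(4*(-2)) = (1050 - 225)*(-8) = 825*(-8) = -6600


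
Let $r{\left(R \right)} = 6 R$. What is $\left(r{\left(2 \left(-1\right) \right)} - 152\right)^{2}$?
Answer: $26896$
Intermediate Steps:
$\left(r{\left(2 \left(-1\right) \right)} - 152\right)^{2} = \left(6 \cdot 2 \left(-1\right) - 152\right)^{2} = \left(6 \left(-2\right) - 152\right)^{2} = \left(-12 - 152\right)^{2} = \left(-164\right)^{2} = 26896$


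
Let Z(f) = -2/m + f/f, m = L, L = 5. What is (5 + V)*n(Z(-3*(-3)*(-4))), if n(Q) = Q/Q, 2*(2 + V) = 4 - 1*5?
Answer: 5/2 ≈ 2.5000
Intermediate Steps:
m = 5
Z(f) = ⅗ (Z(f) = -2/5 + f/f = -2*⅕ + 1 = -⅖ + 1 = ⅗)
V = -5/2 (V = -2 + (4 - 1*5)/2 = -2 + (4 - 5)/2 = -2 + (½)*(-1) = -2 - ½ = -5/2 ≈ -2.5000)
n(Q) = 1
(5 + V)*n(Z(-3*(-3)*(-4))) = (5 - 5/2)*1 = (5/2)*1 = 5/2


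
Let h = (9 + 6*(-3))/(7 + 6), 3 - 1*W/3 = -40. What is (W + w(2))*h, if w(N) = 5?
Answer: -1206/13 ≈ -92.769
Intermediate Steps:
W = 129 (W = 9 - 3*(-40) = 9 + 120 = 129)
h = -9/13 (h = (9 - 18)/13 = -9*1/13 = -9/13 ≈ -0.69231)
(W + w(2))*h = (129 + 5)*(-9/13) = 134*(-9/13) = -1206/13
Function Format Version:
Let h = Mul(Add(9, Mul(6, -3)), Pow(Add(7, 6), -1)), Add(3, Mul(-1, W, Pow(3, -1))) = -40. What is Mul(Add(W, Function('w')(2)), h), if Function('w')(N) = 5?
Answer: Rational(-1206, 13) ≈ -92.769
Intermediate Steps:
W = 129 (W = Add(9, Mul(-3, -40)) = Add(9, 120) = 129)
h = Rational(-9, 13) (h = Mul(Add(9, -18), Pow(13, -1)) = Mul(-9, Rational(1, 13)) = Rational(-9, 13) ≈ -0.69231)
Mul(Add(W, Function('w')(2)), h) = Mul(Add(129, 5), Rational(-9, 13)) = Mul(134, Rational(-9, 13)) = Rational(-1206, 13)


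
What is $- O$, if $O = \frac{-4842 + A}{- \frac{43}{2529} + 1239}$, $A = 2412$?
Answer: $\frac{3072735}{1566694} \approx 1.9613$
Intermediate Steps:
$O = - \frac{3072735}{1566694}$ ($O = \frac{-4842 + 2412}{- \frac{43}{2529} + 1239} = - \frac{2430}{\left(-43\right) \frac{1}{2529} + 1239} = - \frac{2430}{- \frac{43}{2529} + 1239} = - \frac{2430}{\frac{3133388}{2529}} = \left(-2430\right) \frac{2529}{3133388} = - \frac{3072735}{1566694} \approx -1.9613$)
$- O = \left(-1\right) \left(- \frac{3072735}{1566694}\right) = \frac{3072735}{1566694}$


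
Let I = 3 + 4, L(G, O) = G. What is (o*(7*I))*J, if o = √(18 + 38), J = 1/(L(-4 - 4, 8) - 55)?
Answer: -14*√14/9 ≈ -5.8204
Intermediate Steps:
I = 7
J = -1/63 (J = 1/((-4 - 4) - 55) = 1/(-8 - 55) = 1/(-63) = -1/63 ≈ -0.015873)
o = 2*√14 (o = √56 = 2*√14 ≈ 7.4833)
(o*(7*I))*J = ((2*√14)*(7*7))*(-1/63) = ((2*√14)*49)*(-1/63) = (98*√14)*(-1/63) = -14*√14/9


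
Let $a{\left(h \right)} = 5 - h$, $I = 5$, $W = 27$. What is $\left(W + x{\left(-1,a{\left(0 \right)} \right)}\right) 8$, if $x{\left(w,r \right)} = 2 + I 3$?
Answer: $352$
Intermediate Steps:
$x{\left(w,r \right)} = 17$ ($x{\left(w,r \right)} = 2 + 5 \cdot 3 = 2 + 15 = 17$)
$\left(W + x{\left(-1,a{\left(0 \right)} \right)}\right) 8 = \left(27 + 17\right) 8 = 44 \cdot 8 = 352$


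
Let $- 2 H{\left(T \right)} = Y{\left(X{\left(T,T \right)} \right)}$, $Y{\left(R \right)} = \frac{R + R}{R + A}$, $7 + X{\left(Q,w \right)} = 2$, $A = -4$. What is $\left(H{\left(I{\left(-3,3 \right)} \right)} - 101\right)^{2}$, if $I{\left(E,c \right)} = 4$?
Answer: $\frac{835396}{81} \approx 10314.0$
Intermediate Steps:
$X{\left(Q,w \right)} = -5$ ($X{\left(Q,w \right)} = -7 + 2 = -5$)
$Y{\left(R \right)} = \frac{2 R}{-4 + R}$ ($Y{\left(R \right)} = \frac{R + R}{R - 4} = \frac{2 R}{-4 + R}$)
$H{\left(T \right)} = - \frac{5}{9}$ ($H{\left(T \right)} = - \frac{2 \left(-5\right) \frac{1}{-4 - 5}}{2} = - \frac{2 \left(-5\right) \frac{1}{-9}}{2} = - \frac{2 \left(-5\right) \left(- \frac{1}{9}\right)}{2} = \left(- \frac{1}{2}\right) \frac{10}{9} = - \frac{5}{9}$)
$\left(H{\left(I{\left(-3,3 \right)} \right)} - 101\right)^{2} = \left(- \frac{5}{9} - 101\right)^{2} = \left(- \frac{914}{9}\right)^{2} = \frac{835396}{81}$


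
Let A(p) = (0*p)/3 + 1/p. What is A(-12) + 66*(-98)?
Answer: -77617/12 ≈ -6468.1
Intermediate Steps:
A(p) = 1/p (A(p) = 0*(1/3) + 1/p = 0 + 1/p = 1/p)
A(-12) + 66*(-98) = 1/(-12) + 66*(-98) = -1/12 - 6468 = -77617/12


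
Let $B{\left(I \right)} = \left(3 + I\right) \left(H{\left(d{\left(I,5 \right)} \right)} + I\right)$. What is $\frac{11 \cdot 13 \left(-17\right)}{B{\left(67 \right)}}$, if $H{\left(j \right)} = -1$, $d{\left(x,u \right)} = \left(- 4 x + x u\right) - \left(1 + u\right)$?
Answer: $- \frac{221}{420} \approx -0.52619$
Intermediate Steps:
$d{\left(x,u \right)} = -1 - u - 4 x + u x$ ($d{\left(x,u \right)} = \left(- 4 x + u x\right) - \left(1 + u\right) = -1 - u - 4 x + u x$)
$B{\left(I \right)} = \left(-1 + I\right) \left(3 + I\right)$ ($B{\left(I \right)} = \left(3 + I\right) \left(-1 + I\right) = \left(-1 + I\right) \left(3 + I\right)$)
$\frac{11 \cdot 13 \left(-17\right)}{B{\left(67 \right)}} = \frac{11 \cdot 13 \left(-17\right)}{-3 + 67^{2} + 2 \cdot 67} = \frac{143 \left(-17\right)}{-3 + 4489 + 134} = - \frac{2431}{4620} = \left(-2431\right) \frac{1}{4620} = - \frac{221}{420}$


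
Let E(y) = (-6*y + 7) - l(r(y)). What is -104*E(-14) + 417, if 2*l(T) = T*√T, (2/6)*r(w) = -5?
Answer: -9047 - 780*I*√15 ≈ -9047.0 - 3020.9*I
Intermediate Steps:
r(w) = -15 (r(w) = 3*(-5) = -15)
l(T) = T^(3/2)/2 (l(T) = (T*√T)/2 = T^(3/2)/2)
E(y) = 7 - 6*y + 15*I*√15/2 (E(y) = (-6*y + 7) - (-15)^(3/2)/2 = (7 - 6*y) - (-15*I*√15)/2 = (7 - 6*y) - (-15)*I*√15/2 = (7 - 6*y) + 15*I*√15/2 = 7 - 6*y + 15*I*√15/2)
-104*E(-14) + 417 = -104*(7 - 6*(-14) + 15*I*√15/2) + 417 = -104*(7 + 84 + 15*I*√15/2) + 417 = -104*(91 + 15*I*√15/2) + 417 = (-9464 - 780*I*√15) + 417 = -9047 - 780*I*√15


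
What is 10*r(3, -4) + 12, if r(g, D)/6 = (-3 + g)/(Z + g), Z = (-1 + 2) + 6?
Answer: 12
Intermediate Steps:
Z = 7 (Z = 1 + 6 = 7)
r(g, D) = 6*(-3 + g)/(7 + g) (r(g, D) = 6*((-3 + g)/(7 + g)) = 6*(-3 + g)/(7 + g))
10*r(3, -4) + 12 = 10*(6*(-3 + 3)/(7 + 3)) + 12 = 10*(6*0/10) + 12 = 10*(6*(⅒)*0) + 12 = 10*0 + 12 = 0 + 12 = 12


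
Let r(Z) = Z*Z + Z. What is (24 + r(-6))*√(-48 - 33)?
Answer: 486*I ≈ 486.0*I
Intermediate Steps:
r(Z) = Z + Z² (r(Z) = Z² + Z = Z + Z²)
(24 + r(-6))*√(-48 - 33) = (24 - 6*(1 - 6))*√(-48 - 33) = (24 - 6*(-5))*√(-81) = (24 + 30)*(9*I) = 54*(9*I) = 486*I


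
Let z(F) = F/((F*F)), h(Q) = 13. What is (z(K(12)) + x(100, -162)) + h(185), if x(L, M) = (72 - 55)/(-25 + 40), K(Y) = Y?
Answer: 853/60 ≈ 14.217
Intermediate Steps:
x(L, M) = 17/15
z(F) = 1/F (z(F) = F/(F**2) = F/F**2 = 1/F)
(z(K(12)) + x(100, -162)) + h(185) = (1/12 + 17/15) + 13 = 73/60 + 13 = 853/60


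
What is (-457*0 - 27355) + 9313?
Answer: -18042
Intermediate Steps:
(-457*0 - 27355) + 9313 = (0 - 27355) + 9313 = -27355 + 9313 = -18042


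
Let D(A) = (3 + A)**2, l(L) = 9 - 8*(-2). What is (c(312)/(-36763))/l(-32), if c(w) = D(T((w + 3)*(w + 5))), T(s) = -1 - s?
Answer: -9970621609/919075 ≈ -10849.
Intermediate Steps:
l(L) = 25 (l(L) = 9 + 16 = 25)
c(w) = (2 - (3 + w)*(5 + w))**2 (c(w) = (3 + (-1 - (w + 3)*(w + 5)))**2 = (3 + (-1 - (3 + w)*(5 + w)))**2 = (2 - (3 + w)*(5 + w))**2)
(c(312)/(-36763))/l(-32) = ((13 + 312**2 + 8*312)**2/(-36763))/25 = ((13 + 97344 + 2496)**2*(-1/36763))*(1/25) = (99853**2*(-1/36763))*(1/25) = (9970621609*(-1/36763))*(1/25) = -9970621609/36763*1/25 = -9970621609/919075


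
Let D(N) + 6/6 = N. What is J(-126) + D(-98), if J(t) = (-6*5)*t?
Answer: 3681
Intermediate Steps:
D(N) = -1 + N
J(t) = -30*t
J(-126) + D(-98) = -30*(-126) + (-1 - 98) = 3780 - 99 = 3681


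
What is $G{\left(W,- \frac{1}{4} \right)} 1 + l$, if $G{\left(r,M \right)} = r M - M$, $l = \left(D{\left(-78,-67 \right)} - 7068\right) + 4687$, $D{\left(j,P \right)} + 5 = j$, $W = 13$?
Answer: $-2467$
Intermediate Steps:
$D{\left(j,P \right)} = -5 + j$
$l = -2464$ ($l = \left(\left(-5 - 78\right) - 7068\right) + 4687 = \left(-83 - 7068\right) + 4687 = -7151 + 4687 = -2464$)
$G{\left(r,M \right)} = - M + M r$ ($G{\left(r,M \right)} = M r - M = - M + M r$)
$G{\left(W,- \frac{1}{4} \right)} 1 + l = - \frac{1}{4} \left(-1 + 13\right) 1 - 2464 = \left(-1\right) \frac{1}{4} \cdot 12 \cdot 1 - 2464 = \left(- \frac{1}{4}\right) 12 \cdot 1 - 2464 = \left(-3\right) 1 - 2464 = -3 - 2464 = -2467$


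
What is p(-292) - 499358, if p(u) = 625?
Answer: -498733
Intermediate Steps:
p(-292) - 499358 = 625 - 499358 = -498733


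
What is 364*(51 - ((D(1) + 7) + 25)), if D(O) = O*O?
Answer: 6552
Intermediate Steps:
D(O) = O**2
364*(51 - ((D(1) + 7) + 25)) = 364*(51 - ((1**2 + 7) + 25)) = 364*(51 - ((1 + 7) + 25)) = 364*(51 - (8 + 25)) = 364*(51 - 1*33) = 364*(51 - 33) = 364*18 = 6552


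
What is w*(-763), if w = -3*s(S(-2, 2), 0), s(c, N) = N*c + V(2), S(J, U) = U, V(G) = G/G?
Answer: 2289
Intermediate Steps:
V(G) = 1
s(c, N) = 1 + N*c (s(c, N) = N*c + 1 = 1 + N*c)
w = -3 (w = -3*(1 + 0*2) = -3*(1 + 0) = -3*1 = -3)
w*(-763) = -3*(-763) = 2289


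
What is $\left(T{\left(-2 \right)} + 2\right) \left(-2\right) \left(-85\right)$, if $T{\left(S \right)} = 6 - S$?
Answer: $1700$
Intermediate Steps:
$\left(T{\left(-2 \right)} + 2\right) \left(-2\right) \left(-85\right) = \left(\left(6 - -2\right) + 2\right) \left(-2\right) \left(-85\right) = \left(\left(6 + 2\right) + 2\right) \left(-2\right) \left(-85\right) = \left(8 + 2\right) \left(-2\right) \left(-85\right) = 10 \left(-2\right) \left(-85\right) = \left(-20\right) \left(-85\right) = 1700$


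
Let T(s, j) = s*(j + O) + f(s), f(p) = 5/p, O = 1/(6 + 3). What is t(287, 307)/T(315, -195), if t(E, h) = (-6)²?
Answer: -2268/3867569 ≈ -0.00058641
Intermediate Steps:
t(E, h) = 36
O = ⅑ (O = 1/9 = ⅑ ≈ 0.11111)
T(s, j) = 5/s + s*(⅑ + j) (T(s, j) = s*(j + ⅑) + 5/s = s*(⅑ + j) + 5/s = 5/s + s*(⅑ + j))
t(287, 307)/T(315, -195) = 36/(5/315 + (⅑)*315 - 195*315) = 36/(5*(1/315) + 35 - 61425) = 36/(1/63 + 35 - 61425) = 36/(-3867569/63) = 36*(-63/3867569) = -2268/3867569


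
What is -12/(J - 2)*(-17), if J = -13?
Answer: -68/5 ≈ -13.600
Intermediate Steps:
-12/(J - 2)*(-17) = -12/(-13 - 2)*(-17) = -12/(-15)*(-17) = -12*(-1/15)*(-17) = (⅘)*(-17) = -68/5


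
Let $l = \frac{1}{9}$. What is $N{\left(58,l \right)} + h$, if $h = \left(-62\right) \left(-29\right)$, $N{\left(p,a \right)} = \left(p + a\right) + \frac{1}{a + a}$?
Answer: $\frac{33491}{18} \approx 1860.6$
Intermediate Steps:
$l = \frac{1}{9} \approx 0.11111$
$N{\left(p,a \right)} = a + p + \frac{1}{2 a}$ ($N{\left(p,a \right)} = \left(a + p\right) + \frac{1}{2 a} = a + p + \frac{1}{2 a}$)
$h = 1798$
$N{\left(58,l \right)} + h = \left(\frac{1}{9} + 58 + \frac{\frac{1}{\frac{1}{9}}}{2}\right) + 1798 = \left(\frac{1}{9} + 58 + \frac{1}{2} \cdot 9\right) + 1798 = \left(\frac{1}{9} + 58 + \frac{9}{2}\right) + 1798 = \frac{1127}{18} + 1798 = \frac{33491}{18}$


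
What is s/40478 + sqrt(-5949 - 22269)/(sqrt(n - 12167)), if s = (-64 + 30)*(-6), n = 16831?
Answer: 102/20239 + I*sqrt(8225547)/1166 ≈ 0.0050398 + 2.4597*I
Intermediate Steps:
s = 204 (s = -34*(-6) = 204)
s/40478 + sqrt(-5949 - 22269)/(sqrt(n - 12167)) = 204/40478 + sqrt(-5949 - 22269)/(sqrt(16831 - 12167)) = 204*(1/40478) + sqrt(-28218)/(sqrt(4664)) = 102/20239 + (I*sqrt(28218))/((2*sqrt(1166))) = 102/20239 + (I*sqrt(28218))*(sqrt(1166)/2332) = 102/20239 + I*sqrt(8225547)/1166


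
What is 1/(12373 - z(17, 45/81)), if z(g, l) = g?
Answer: 1/12356 ≈ 8.0932e-5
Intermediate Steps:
1/(12373 - z(17, 45/81)) = 1/(12373 - 1*17) = 1/(12373 - 17) = 1/12356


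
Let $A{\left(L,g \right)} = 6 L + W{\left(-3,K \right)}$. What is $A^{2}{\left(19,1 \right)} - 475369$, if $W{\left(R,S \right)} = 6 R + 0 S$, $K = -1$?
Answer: $-466153$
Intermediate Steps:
$W{\left(R,S \right)} = 6 R$ ($W{\left(R,S \right)} = 6 R + 0 = 6 R$)
$A{\left(L,g \right)} = -18 + 6 L$ ($A{\left(L,g \right)} = 6 L + 6 \left(-3\right) = 6 L - 18 = -18 + 6 L$)
$A^{2}{\left(19,1 \right)} - 475369 = \left(-18 + 6 \cdot 19\right)^{2} - 475369 = \left(-18 + 114\right)^{2} - 475369 = 96^{2} - 475369 = 9216 - 475369 = -466153$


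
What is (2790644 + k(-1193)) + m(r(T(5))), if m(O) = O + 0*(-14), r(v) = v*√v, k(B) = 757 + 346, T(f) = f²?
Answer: 2791872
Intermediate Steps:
k(B) = 1103
r(v) = v^(3/2)
m(O) = O (m(O) = O + 0 = O)
(2790644 + k(-1193)) + m(r(T(5))) = (2790644 + 1103) + (5²)^(3/2) = 2791747 + 25^(3/2) = 2791747 + 125 = 2791872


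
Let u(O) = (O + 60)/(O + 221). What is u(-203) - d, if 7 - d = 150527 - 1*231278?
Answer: -1453787/18 ≈ -80766.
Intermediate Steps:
d = 80758 (d = 7 - (150527 - 1*231278) = 7 - (150527 - 231278) = 7 - 1*(-80751) = 7 + 80751 = 80758)
u(O) = (60 + O)/(221 + O)
u(-203) - d = (60 - 203)/(221 - 203) - 1*80758 = -143/18 - 80758 = -1453787/18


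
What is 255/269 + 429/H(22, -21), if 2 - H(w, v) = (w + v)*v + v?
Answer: 11511/1076 ≈ 10.698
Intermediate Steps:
H(w, v) = 2 - v - v*(v + w) (H(w, v) = 2 - ((w + v)*v + v) = 2 - ((v + w)*v + v) = 2 - (v*(v + w) + v) = 2 - (v + v*(v + w)) = 2 + (-v - v*(v + w)) = 2 - v - v*(v + w))
255/269 + 429/H(22, -21) = 255/269 + 429/(2 - 1*(-21) - 1*(-21)² - 1*(-21)*22) = 255*(1/269) + 429/(2 + 21 - 1*441 + 462) = 255/269 + 429/(2 + 21 - 441 + 462) = 255/269 + 429/44 = 255/269 + 429*(1/44) = 255/269 + 39/4 = 11511/1076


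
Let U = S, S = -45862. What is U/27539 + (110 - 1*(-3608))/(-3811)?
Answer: -277170084/104951129 ≈ -2.6409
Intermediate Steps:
U = -45862
U/27539 + (110 - 1*(-3608))/(-3811) = -45862/27539 + (110 - 1*(-3608))/(-3811) = -45862*1/27539 + (110 + 3608)*(-1/3811) = -45862/27539 + 3718*(-1/3811) = -45862/27539 - 3718/3811 = -277170084/104951129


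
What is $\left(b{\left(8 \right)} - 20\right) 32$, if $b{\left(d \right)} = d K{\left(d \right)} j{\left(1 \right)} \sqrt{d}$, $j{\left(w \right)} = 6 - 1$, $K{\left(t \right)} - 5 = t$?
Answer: $-640 + 33280 \sqrt{2} \approx 46425.0$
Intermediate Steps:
$K{\left(t \right)} = 5 + t$
$j{\left(w \right)} = 5$ ($j{\left(w \right)} = 6 - 1 = 5$)
$b{\left(d \right)} = 5 d^{\frac{3}{2}} \left(5 + d\right)$ ($b{\left(d \right)} = d \left(5 + d\right) 5 \sqrt{d} = 5 d \left(5 + d\right) \sqrt{d} = 5 d^{\frac{3}{2}} \left(5 + d\right)$)
$\left(b{\left(8 \right)} - 20\right) 32 = \left(5 \cdot 8^{\frac{3}{2}} \left(5 + 8\right) - 20\right) 32 = \left(5 \cdot 16 \sqrt{2} \cdot 13 - 20\right) 32 = \left(1040 \sqrt{2} - 20\right) 32 = \left(-20 + 1040 \sqrt{2}\right) 32 = -640 + 33280 \sqrt{2}$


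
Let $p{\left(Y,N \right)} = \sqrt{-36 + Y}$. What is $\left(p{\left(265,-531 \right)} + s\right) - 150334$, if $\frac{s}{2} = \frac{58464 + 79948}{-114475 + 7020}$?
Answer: $- \frac{16154416794}{107455} + \sqrt{229} \approx -1.5032 \cdot 10^{5}$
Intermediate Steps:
$s = - \frac{276824}{107455}$ ($s = 2 \frac{58464 + 79948}{-114475 + 7020} = 2 \frac{138412}{-107455} = 2 \cdot 138412 \left(- \frac{1}{107455}\right) = 2 \left(- \frac{138412}{107455}\right) = - \frac{276824}{107455} \approx -2.5762$)
$\left(p{\left(265,-531 \right)} + s\right) - 150334 = \left(\sqrt{-36 + 265} - \frac{276824}{107455}\right) - 150334 = \left(\sqrt{229} - \frac{276824}{107455}\right) - 150334 = \left(- \frac{276824}{107455} + \sqrt{229}\right) - 150334 = - \frac{16154416794}{107455} + \sqrt{229}$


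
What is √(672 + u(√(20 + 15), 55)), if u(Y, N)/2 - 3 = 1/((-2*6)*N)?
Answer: √73833870/330 ≈ 26.038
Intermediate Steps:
u(Y, N) = 6 - 1/(6*N) (u(Y, N) = 6 + 2/(((-2*6)*N)) = 6 + 2/((-12*N)) = 6 + 2*(-1/(12*N)) = 6 - 1/(6*N))
√(672 + u(√(20 + 15), 55)) = √(672 + (6 - ⅙/55)) = √(672 + (6 - ⅙*1/55)) = √(672 + (6 - 1/330)) = √(672 + 1979/330) = √(223739/330) = √73833870/330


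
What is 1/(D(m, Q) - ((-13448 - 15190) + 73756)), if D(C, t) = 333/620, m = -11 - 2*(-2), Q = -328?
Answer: -620/27972827 ≈ -2.2164e-5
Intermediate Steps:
m = -7 (m = -11 + 4 = -7)
D(C, t) = 333/620 (D(C, t) = 333*(1/620) = 333/620)
1/(D(m, Q) - ((-13448 - 15190) + 73756)) = 1/(333/620 - ((-13448 - 15190) + 73756)) = 1/(333/620 - (-28638 + 73756)) = 1/(333/620 - 1*45118) = 1/(333/620 - 45118) = 1/(-27972827/620) = -620/27972827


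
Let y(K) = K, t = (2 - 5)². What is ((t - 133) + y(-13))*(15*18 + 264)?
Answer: -73158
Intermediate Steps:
t = 9 (t = (-3)² = 9)
((t - 133) + y(-13))*(15*18 + 264) = ((9 - 133) - 13)*(15*18 + 264) = (-124 - 13)*(270 + 264) = -137*534 = -73158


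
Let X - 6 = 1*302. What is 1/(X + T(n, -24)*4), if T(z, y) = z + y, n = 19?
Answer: 1/288 ≈ 0.0034722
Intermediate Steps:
T(z, y) = y + z
X = 308 (X = 6 + 1*302 = 6 + 302 = 308)
1/(X + T(n, -24)*4) = 1/(308 + (-24 + 19)*4) = 1/(308 - 5*4) = 1/(308 - 20) = 1/288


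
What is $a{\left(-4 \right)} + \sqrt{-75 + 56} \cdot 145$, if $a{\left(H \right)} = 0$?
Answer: $145 i \sqrt{19} \approx 632.04 i$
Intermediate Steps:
$a{\left(-4 \right)} + \sqrt{-75 + 56} \cdot 145 = 0 + \sqrt{-75 + 56} \cdot 145 = 0 + \sqrt{-19} \cdot 145 = 0 + i \sqrt{19} \cdot 145 = 0 + 145 i \sqrt{19} = 145 i \sqrt{19}$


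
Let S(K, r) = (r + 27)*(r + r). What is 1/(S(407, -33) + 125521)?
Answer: 1/125917 ≈ 7.9417e-6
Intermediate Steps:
S(K, r) = 2*r*(27 + r) (S(K, r) = (27 + r)*(2*r) = 2*r*(27 + r))
1/(S(407, -33) + 125521) = 1/(2*(-33)*(27 - 33) + 125521) = 1/(2*(-33)*(-6) + 125521) = 1/(396 + 125521) = 1/125917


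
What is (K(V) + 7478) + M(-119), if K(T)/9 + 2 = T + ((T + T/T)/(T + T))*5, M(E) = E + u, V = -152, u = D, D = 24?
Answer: 1829883/304 ≈ 6019.4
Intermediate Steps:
u = 24
M(E) = 24 + E (M(E) = E + 24 = 24 + E)
K(T) = -18 + 9*T + 45*(1 + T)/(2*T) (K(T) = -18 + 9*(T + ((T + T/T)/(T + T))*5) = -18 + 9*(T + ((T + 1)/((2*T)))*5) = -18 + 9*(T + ((1 + T)*(1/(2*T)))*5) = -18 + 9*(T + ((1 + T)/(2*T))*5) = -18 + 9*(T + 5*(1 + T)/(2*T)) = -18 + (9*T + 45*(1 + T)/(2*T)) = -18 + 9*T + 45*(1 + T)/(2*T))
(K(V) + 7478) + M(-119) = ((9/2 + 9*(-152) + (45/2)/(-152)) + 7478) + (24 - 119) = ((9/2 - 1368 + (45/2)*(-1/152)) + 7478) - 95 = ((9/2 - 1368 - 45/304) + 7478) - 95 = (-414549/304 + 7478) - 95 = 1858763/304 - 95 = 1829883/304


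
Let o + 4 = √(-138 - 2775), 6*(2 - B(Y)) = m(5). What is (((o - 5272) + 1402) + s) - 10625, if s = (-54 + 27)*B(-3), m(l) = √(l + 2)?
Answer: -14553 + 9*√7/2 + I*√2913 ≈ -14541.0 + 53.972*I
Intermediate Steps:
m(l) = √(2 + l)
B(Y) = 2 - √7/6 (B(Y) = 2 - √(2 + 5)/6 = 2 - √7/6)
s = -54 + 9*√7/2 (s = (-54 + 27)*(2 - √7/6) = -27*(2 - √7/6) = -54 + 9*√7/2 ≈ -42.094)
o = -4 + I*√2913 (o = -4 + √(-138 - 2775) = -4 + √(-2913) = -4 + I*√2913 ≈ -4.0 + 53.972*I)
(((o - 5272) + 1402) + s) - 10625 = ((((-4 + I*√2913) - 5272) + 1402) + (-54 + 9*√7/2)) - 10625 = (((-5276 + I*√2913) + 1402) + (-54 + 9*√7/2)) - 10625 = ((-3874 + I*√2913) + (-54 + 9*√7/2)) - 10625 = (-3928 + 9*√7/2 + I*√2913) - 10625 = -14553 + 9*√7/2 + I*√2913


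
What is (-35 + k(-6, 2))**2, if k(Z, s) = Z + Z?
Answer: 2209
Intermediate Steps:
k(Z, s) = 2*Z
(-35 + k(-6, 2))**2 = (-35 + 2*(-6))**2 = (-35 - 12)**2 = (-47)**2 = 2209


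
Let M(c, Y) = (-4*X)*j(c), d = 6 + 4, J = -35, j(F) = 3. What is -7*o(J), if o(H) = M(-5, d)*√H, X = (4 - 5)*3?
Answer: -252*I*√35 ≈ -1490.9*I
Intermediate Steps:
d = 10
X = -3 (X = -1*3 = -3)
M(c, Y) = 36 (M(c, Y) = -4*(-3)*3 = 12*3 = 36)
o(H) = 36*√H
-7*o(J) = -252*√(-35) = -252*I*√35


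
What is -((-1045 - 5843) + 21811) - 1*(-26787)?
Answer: 11864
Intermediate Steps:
-((-1045 - 5843) + 21811) - 1*(-26787) = -(-6888 + 21811) + 26787 = -1*14923 + 26787 = -14923 + 26787 = 11864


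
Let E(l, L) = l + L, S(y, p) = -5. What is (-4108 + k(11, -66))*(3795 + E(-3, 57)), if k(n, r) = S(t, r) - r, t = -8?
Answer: -15576903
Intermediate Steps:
k(n, r) = -5 - r
E(l, L) = L + l
(-4108 + k(11, -66))*(3795 + E(-3, 57)) = (-4108 + (-5 - 1*(-66)))*(3795 + (57 - 3)) = (-4108 + (-5 + 66))*(3795 + 54) = (-4108 + 61)*3849 = -4047*3849 = -15576903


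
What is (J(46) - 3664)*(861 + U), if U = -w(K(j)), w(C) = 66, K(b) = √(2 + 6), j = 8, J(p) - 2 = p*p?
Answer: -1229070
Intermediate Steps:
J(p) = 2 + p² (J(p) = 2 + p*p = 2 + p²)
K(b) = 2*√2 (K(b) = √8 = 2*√2)
U = -66 (U = -1*66 = -66)
(J(46) - 3664)*(861 + U) = ((2 + 46²) - 3664)*(861 - 66) = ((2 + 2116) - 3664)*795 = (2118 - 3664)*795 = -1546*795 = -1229070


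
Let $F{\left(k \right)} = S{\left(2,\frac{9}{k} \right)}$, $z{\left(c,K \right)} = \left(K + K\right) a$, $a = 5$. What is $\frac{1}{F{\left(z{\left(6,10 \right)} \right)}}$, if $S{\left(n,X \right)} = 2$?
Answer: $\frac{1}{2} \approx 0.5$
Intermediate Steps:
$z{\left(c,K \right)} = 10 K$ ($z{\left(c,K \right)} = \left(K + K\right) 5 = 2 K 5 = 10 K$)
$F{\left(k \right)} = 2$
$\frac{1}{F{\left(z{\left(6,10 \right)} \right)}} = \frac{1}{2}$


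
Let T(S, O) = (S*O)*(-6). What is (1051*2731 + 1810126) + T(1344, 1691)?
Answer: -8955817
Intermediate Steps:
T(S, O) = -6*O*S (T(S, O) = (O*S)*(-6) = -6*O*S)
(1051*2731 + 1810126) + T(1344, 1691) = (1051*2731 + 1810126) - 6*1691*1344 = (2870281 + 1810126) - 13636224 = 4680407 - 13636224 = -8955817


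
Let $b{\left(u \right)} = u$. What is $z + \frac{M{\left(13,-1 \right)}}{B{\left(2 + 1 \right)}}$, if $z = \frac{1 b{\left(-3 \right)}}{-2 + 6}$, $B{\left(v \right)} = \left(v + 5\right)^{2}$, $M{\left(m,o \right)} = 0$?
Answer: $- \frac{3}{4} \approx -0.75$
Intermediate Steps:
$B{\left(v \right)} = \left(5 + v\right)^{2}$
$z = - \frac{3}{4}$ ($z = \frac{1 \left(-3\right)}{-2 + 6} = - \frac{3}{4} \approx -0.75$)
$z + \frac{M{\left(13,-1 \right)}}{B{\left(2 + 1 \right)}} = - \frac{3}{4} + \frac{1}{\left(5 + \left(2 + 1\right)\right)^{2}} \cdot 0 = - \frac{3}{4} + \frac{1}{\left(5 + 3\right)^{2}} \cdot 0 = - \frac{3}{4} + \frac{1}{8^{2}} \cdot 0 = - \frac{3}{4} + \frac{1}{64} \cdot 0 = - \frac{3}{4} + 0 = - \frac{3}{4}$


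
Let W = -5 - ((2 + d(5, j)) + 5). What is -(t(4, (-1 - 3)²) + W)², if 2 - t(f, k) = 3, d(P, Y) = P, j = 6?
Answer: -324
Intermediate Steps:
t(f, k) = -1 (t(f, k) = 2 - 1*3 = 2 - 3 = -1)
W = -17 (W = -5 - ((2 + 5) + 5) = -5 - (7 + 5) = -5 - 1*12 = -5 - 12 = -17)
-(t(4, (-1 - 3)²) + W)² = -(-1 - 17)² = -1*(-18)² = -1*324 = -324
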